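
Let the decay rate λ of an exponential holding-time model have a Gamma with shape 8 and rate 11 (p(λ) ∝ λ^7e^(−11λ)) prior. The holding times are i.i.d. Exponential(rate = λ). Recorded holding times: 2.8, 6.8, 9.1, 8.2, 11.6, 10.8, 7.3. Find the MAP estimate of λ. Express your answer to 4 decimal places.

The Exponential(rate=λ) likelihood is ∝ λ^n e^(−λΣtᵢ). Here n = 7 and Σtᵢ = 2.8 + 6.8 + 9.1 + 8.2 + 11.6 + 10.8 + 7.3 = 56.6.
Posterior ∝ λ^7e^(−11λ) · λ^7e^(−56.6λ) = λ^14e^(−67.6λ), i.e. Gamma(15, 67.6).
Mode = (a−1)/b = 14/67.6 ≈ 0.2071.

λ̂_MAP = 0.2071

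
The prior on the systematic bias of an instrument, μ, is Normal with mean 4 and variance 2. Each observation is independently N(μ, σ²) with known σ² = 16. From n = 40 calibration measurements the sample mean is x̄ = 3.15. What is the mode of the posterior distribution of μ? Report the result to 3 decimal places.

μ̂_MAP = 3.292

n = 40, x̄ = 3.15.
For a Normal prior and Normal likelihood with known variance, the posterior is Normal; its mode equals its mean, the precision-weighted average.
Prior precision 1/σ₀² = 1/2 = 0.5; data precision n/σ² = 40/16 = 2.5.
μ̂ = (0.5·4 + 2.5·3.15) / (0.5 + 2.5) = 9.875/3 = 79/24 ≈ 3.292.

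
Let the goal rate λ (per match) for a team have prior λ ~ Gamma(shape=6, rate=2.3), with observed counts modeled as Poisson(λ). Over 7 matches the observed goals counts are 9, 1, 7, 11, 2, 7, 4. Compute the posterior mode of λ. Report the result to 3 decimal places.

λ̂_MAP = 4.946

Σxᵢ = 9+1+7+11+2+7+4 = 41, with n = 7.
Posterior ∝ λ^5e^(−2.3λ) · λ^41e^(−7λ) = λ^46e^(−9.3λ), i.e. Gamma(shape=47, rate=9.3).
The mode of a Gamma(a, b) with a ≥ 1 (shape–rate) is (a−1)/b = 46/9.3 ≈ 4.946.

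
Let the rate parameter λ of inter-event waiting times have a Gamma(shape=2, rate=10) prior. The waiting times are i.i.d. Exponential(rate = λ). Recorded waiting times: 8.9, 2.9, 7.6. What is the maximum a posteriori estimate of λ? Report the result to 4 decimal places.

The Exponential(rate=λ) likelihood is ∝ λ^n e^(−λΣtᵢ). Here n = 3 and Σtᵢ = 8.9 + 2.9 + 7.6 = 19.4.
Posterior ∝ λe^(−10λ) · λ^3e^(−19.4λ) = λ^4e^(−29.4λ), i.e. Gamma(5, 29.4).
Mode = (a−1)/b = 4/29.4 ≈ 0.1361.

λ̂_MAP = 0.1361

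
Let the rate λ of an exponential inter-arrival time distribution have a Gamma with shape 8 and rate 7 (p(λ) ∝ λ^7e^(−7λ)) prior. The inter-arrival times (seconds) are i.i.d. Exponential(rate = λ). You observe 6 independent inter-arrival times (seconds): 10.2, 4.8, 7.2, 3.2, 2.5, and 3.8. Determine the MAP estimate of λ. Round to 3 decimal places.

λ̂_MAP = 0.336

The Exponential(rate=λ) likelihood is ∝ λ^n e^(−λΣtᵢ). Here n = 6 and Σtᵢ = 10.2 + 4.8 + 7.2 + 3.2 + 2.5 + 3.8 = 31.7.
Posterior ∝ λ^7e^(−7λ) · λ^6e^(−31.7λ) = λ^13e^(−38.7λ), i.e. Gamma(14, 38.7).
Mode = (a−1)/b = 13/38.7 ≈ 0.336.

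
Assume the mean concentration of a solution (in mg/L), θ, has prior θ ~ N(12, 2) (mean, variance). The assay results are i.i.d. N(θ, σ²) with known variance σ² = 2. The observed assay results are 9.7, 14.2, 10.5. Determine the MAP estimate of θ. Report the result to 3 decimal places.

θ̂_MAP = 11.600

n = 3; x̄ = (9.7 + 14.2 + 10.5)/3 = 34.4/3 = 172/15 ≈ 11.4667.
For a Normal prior and Normal likelihood with known variance, the posterior is Normal; its mode equals its mean, the precision-weighted average.
Prior precision 1/σ₀² = 1/2 = 0.5; data precision n/σ² = 3/2 = 1.5.
θ̂ = (0.5·12 + 1.5·(172/15)) / (0.5 + 1.5) = 23.2/2 = 11.600.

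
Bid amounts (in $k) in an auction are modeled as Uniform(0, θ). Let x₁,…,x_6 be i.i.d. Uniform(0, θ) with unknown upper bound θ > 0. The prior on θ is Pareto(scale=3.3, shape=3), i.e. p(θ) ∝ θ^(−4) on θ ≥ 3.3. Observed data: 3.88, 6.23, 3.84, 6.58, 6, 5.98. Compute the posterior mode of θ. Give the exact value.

The Uniform(0, θ) likelihood is θ^(−n) for θ ≥ max(xᵢ), zero otherwise. Here max(xᵢ) = 6.58.
Posterior ∝ θ^(−4) · θ^(−6) = θ^(−10) on θ ≥ max(3.3, 6.58) = 6.58.
This density is strictly decreasing in θ, so the posterior mode lies at the lower boundary of the support.

θ̂_MAP = 6.58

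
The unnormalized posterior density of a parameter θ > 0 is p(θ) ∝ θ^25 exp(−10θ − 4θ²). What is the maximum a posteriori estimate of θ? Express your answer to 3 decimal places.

ℓ'(θ) = 25/θ − 10 − 8θ. Setting this to zero and multiplying by θ: 8θ² + 10θ − 25 = 0.
θ = (−10 + √(10² + 4·8·25)) / (2·8) = (−10 + √900) / 16 = (−10 + 30)/16 = 5/4.
ℓ''(θ) = −25/θ² − 8 < 0, confirming a maximum.

θ̂_MAP = 1.250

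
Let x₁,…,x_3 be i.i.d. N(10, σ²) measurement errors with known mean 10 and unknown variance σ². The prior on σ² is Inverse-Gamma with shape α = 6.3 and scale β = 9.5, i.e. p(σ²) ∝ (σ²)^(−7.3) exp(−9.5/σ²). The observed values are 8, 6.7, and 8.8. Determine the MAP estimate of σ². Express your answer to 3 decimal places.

Sum of squared deviations about the known mean: SS = (8−10)² + (6.7−10)² + (8.8−10)² = 16.33.
The Normal likelihood contributes (σ²)^(−n/2) exp(−SS/(2σ²)), so the posterior is Inverse-Gamma(α + n/2, β + SS/2) = Inverse-Gamma(7.8, 17.665).
The mode of Inverse-Gamma(a, b) is b/(a+1) = 17.665/8.8 ≈ 2.007.

σ̂²_MAP = 2.007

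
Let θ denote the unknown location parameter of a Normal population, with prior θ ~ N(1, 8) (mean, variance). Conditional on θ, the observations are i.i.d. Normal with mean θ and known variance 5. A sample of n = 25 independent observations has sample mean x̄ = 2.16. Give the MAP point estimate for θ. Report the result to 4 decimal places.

θ̂_MAP = 2.1317

n = 25, x̄ = 2.16.
For a Normal prior and Normal likelihood with known variance, the posterior is Normal; its mode equals its mean, the precision-weighted average.
Prior precision 1/σ₀² = 1/8 = 0.125; data precision n/σ² = 25/5 = 5.
θ̂ = (0.125·1 + 5·2.16) / (0.125 + 5) = 10.925/5.125 = 437/205 ≈ 2.1317.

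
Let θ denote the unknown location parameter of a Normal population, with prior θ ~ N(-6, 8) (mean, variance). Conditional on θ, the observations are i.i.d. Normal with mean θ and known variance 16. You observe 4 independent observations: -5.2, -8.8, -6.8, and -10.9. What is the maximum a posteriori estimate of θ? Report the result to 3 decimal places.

θ̂_MAP = -7.283

n = 4; x̄ = ((-5.2) + (-8.8) + (-6.8) + (-10.9))/4 = -31.7/4 = -7.925.
For a Normal prior and Normal likelihood with known variance, the posterior is Normal; its mode equals its mean, the precision-weighted average.
Prior precision 1/σ₀² = 1/8 = 0.125; data precision n/σ² = 4/16 = 0.25.
θ̂ = (0.125·(-6) + 0.25·(-7.925)) / (0.125 + 0.25) = (-2.73125)/0.375 = -437/60 ≈ -7.283.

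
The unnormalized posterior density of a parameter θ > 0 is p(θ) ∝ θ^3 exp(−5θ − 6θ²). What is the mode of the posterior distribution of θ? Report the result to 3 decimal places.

ℓ'(θ) = 3/θ − 5 − 12θ. Setting this to zero and multiplying by θ: 12θ² + 5θ − 3 = 0.
θ = (−5 + √(5² + 4·12·3)) / (2·12) = (−5 + √169) / 24 = (−5 + 13)/24 = 1/3.
ℓ''(θ) = −3/θ² − 12 < 0, confirming a maximum.

θ̂_MAP = 0.333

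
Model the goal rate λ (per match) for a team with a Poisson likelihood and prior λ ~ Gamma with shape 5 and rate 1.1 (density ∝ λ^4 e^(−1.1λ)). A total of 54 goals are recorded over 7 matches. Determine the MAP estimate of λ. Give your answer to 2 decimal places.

Σxᵢ = 54, n = 7.
Posterior ∝ λ^4e^(−1.1λ) · λ^54e^(−7λ) = λ^58e^(−8.1λ), i.e. Gamma(shape=59, rate=8.1).
The mode of a Gamma(a, b) with a ≥ 1 (shape–rate) is (a−1)/b = 58/8.1 ≈ 7.16.

λ̂_MAP = 7.16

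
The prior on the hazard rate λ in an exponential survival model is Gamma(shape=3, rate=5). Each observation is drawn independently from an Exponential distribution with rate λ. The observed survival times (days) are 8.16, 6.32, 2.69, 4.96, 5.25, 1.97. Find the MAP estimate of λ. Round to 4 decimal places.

The Exponential(rate=λ) likelihood is ∝ λ^n e^(−λΣtᵢ). Here n = 6 and Σtᵢ = 8.16 + 6.32 + 2.69 + 4.96 + 5.25 + 1.97 = 29.35.
Posterior ∝ λ^2e^(−5λ) · λ^6e^(−29.35λ) = λ^8e^(−34.35λ), i.e. Gamma(9, 34.35).
Mode = (a−1)/b = 8/34.35 ≈ 0.2329.

λ̂_MAP = 0.2329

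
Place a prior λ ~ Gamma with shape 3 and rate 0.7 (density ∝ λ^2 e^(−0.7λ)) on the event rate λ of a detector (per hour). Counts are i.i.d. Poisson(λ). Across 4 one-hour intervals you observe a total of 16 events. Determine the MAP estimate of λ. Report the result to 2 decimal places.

λ̂_MAP = 3.83

Σxᵢ = 16, n = 4.
Posterior ∝ λ^2e^(−0.7λ) · λ^16e^(−4λ) = λ^18e^(−4.7λ), i.e. Gamma(shape=19, rate=4.7).
The mode of a Gamma(a, b) with a ≥ 1 (shape–rate) is (a−1)/b = 18/4.7 ≈ 3.83.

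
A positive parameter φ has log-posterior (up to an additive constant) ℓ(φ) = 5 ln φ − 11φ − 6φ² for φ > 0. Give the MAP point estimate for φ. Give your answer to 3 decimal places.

ℓ'(φ) = 5/φ − 11 − 12φ. Setting this to zero and multiplying by φ: 12φ² + 11φ − 5 = 0.
φ = (−11 + √(11² + 4·12·5)) / (2·12) = (−11 + √361) / 24 = (−11 + 19)/24 = 1/3.
ℓ''(φ) = −5/φ² − 12 < 0, confirming a maximum.

φ̂_MAP = 0.333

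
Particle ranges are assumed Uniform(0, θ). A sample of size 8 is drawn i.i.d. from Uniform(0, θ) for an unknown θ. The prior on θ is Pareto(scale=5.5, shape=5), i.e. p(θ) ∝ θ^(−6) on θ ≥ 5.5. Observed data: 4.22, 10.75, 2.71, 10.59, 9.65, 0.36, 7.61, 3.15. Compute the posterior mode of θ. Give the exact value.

θ̂_MAP = 10.75

The Uniform(0, θ) likelihood is θ^(−n) for θ ≥ max(xᵢ), zero otherwise. Here max(xᵢ) = 10.75.
Posterior ∝ θ^(−6) · θ^(−8) = θ^(−14) on θ ≥ max(5.5, 10.75) = 10.75.
This density is strictly decreasing in θ, so the posterior mode lies at the lower boundary of the support.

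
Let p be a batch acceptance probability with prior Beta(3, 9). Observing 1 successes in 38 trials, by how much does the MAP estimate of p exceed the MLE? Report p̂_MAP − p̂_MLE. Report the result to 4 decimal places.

Posterior is Beta(4, 46); MAP = (4−1)/(50−2) = 3/48 ≈ 0.06250.
MLE ignores the prior: p̂_MLE = k/n = 1/38 ≈ 0.02632.
Difference = 3/48 − 1/38 = 11/304 ≈ 0.0362.

MAP − MLE = 0.0362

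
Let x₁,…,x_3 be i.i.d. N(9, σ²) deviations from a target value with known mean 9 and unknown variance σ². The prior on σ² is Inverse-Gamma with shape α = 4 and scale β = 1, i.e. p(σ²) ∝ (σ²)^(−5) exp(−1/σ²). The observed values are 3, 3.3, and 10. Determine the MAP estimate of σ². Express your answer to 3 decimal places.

σ̂²_MAP = 5.499

Sum of squared deviations about the known mean: SS = (3−9)² + (3.3−9)² + (10−9)² = 69.49.
The Normal likelihood contributes (σ²)^(−n/2) exp(−SS/(2σ²)), so the posterior is Inverse-Gamma(α + n/2, β + SS/2) = Inverse-Gamma(5.5, 35.745).
The mode of Inverse-Gamma(a, b) is b/(a+1) = 35.745/6.5 ≈ 5.499.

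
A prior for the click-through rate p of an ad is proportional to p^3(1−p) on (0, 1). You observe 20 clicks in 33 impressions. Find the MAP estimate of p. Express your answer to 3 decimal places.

The prior density ∝ p^3(1−p)^1 is the kernel of Beta(4, 2).
Data: 20 successes in 33 trials. The binomial likelihood contributes p^20(1−p)^13, so the posterior is Beta(4+20, 2+13) = Beta(24, 15).
For Beta(a, b) with a, b > 1 the mode is (a−1)/(a+b−2) = 23/37 ≈ 0.622.

p̂_MAP = 0.622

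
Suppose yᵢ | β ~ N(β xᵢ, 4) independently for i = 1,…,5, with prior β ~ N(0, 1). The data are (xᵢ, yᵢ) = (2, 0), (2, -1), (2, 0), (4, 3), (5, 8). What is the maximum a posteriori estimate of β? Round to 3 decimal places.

β̂_MAP = 0.877

log p(β | y) = −Σ(yᵢ − βxᵢ)²/(2·4) − β²/(2·1) + const.
Setting the derivative to zero: Σxᵢ(yᵢ − βxᵢ)/4 − β/1 = 0, so β = Σxᵢyᵢ / (Σxᵢ² + σ²/τ²).
Σxᵢyᵢ = 2·0 + 2·(-1) + 2·0 + 4·3 + 5·8 = 50; Σxᵢ² = 53; σ²/τ² = 4.
β̂_MAP = 50 / (53 + 4) = 50/57 ≈ 0.877.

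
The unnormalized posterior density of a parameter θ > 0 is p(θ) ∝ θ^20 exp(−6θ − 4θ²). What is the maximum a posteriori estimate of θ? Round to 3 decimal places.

θ̂_MAP = 1.250

ℓ'(θ) = 20/θ − 6 − 8θ. Setting this to zero and multiplying by θ: 8θ² + 6θ − 20 = 0.
θ = (−6 + √(6² + 4·8·20)) / (2·8) = (−6 + √676) / 16 = (−6 + 26)/16 = 5/4.
ℓ''(θ) = −20/θ² − 8 < 0, confirming a maximum.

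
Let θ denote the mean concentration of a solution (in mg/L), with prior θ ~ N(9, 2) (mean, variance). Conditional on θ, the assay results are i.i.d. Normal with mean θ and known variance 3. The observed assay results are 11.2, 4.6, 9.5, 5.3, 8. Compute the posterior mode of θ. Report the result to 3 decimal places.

θ̂_MAP = 8.015

n = 5; x̄ = (11.2 + 4.6 + 9.5 + 5.3 + 8)/5 = 38.6/5 = 7.72.
For a Normal prior and Normal likelihood with known variance, the posterior is Normal; its mode equals its mean, the precision-weighted average.
Prior precision 1/σ₀² = 1/2 = 0.5; data precision n/σ² = 5/3.
θ̂ = (0.5·9 + (5/3)·7.72) / (0.5 + 5/3) = (521/30)/(13/6) = 521/65 ≈ 8.015.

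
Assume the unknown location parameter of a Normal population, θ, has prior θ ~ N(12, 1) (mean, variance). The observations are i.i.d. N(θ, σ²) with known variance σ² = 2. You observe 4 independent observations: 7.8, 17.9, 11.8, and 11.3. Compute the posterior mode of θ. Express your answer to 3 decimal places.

n = 4; x̄ = (7.8 + 17.9 + 11.8 + 11.3)/4 = 48.8/4 = 12.2.
For a Normal prior and Normal likelihood with known variance, the posterior is Normal; its mode equals its mean, the precision-weighted average.
Prior precision 1/σ₀² = 1/1 = 1; data precision n/σ² = 4/2 = 2.
θ̂ = (1·12 + 2·12.2) / (1 + 2) = 36.4/3 = 182/15 ≈ 12.133.

θ̂_MAP = 12.133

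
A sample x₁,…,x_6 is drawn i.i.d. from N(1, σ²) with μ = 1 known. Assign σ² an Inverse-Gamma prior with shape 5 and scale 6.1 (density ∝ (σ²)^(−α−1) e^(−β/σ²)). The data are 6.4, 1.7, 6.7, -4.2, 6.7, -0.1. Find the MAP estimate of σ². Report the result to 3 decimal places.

Sum of squared deviations about the known mean: SS = (6.4−1)² + (1.7−1)² + (6.7−1)² + (-4.2−1)² + (6.7−1)² + (-0.1−1)² = 122.88.
The Normal likelihood contributes (σ²)^(−n/2) exp(−SS/(2σ²)), so the posterior is Inverse-Gamma(α + n/2, β + SS/2) = Inverse-Gamma(8, 67.54).
The mode of Inverse-Gamma(a, b) is b/(a+1) = 67.54/9 ≈ 7.504.

σ̂²_MAP = 7.504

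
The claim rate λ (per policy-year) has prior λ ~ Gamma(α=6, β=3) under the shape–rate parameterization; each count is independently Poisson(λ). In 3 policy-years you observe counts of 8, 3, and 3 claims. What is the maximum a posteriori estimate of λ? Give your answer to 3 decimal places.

Σxᵢ = 8+3+3 = 14, with n = 3.
Posterior ∝ λ^5e^(−3λ) · λ^14e^(−3λ) = λ^19e^(−6λ), i.e. Gamma(shape=20, rate=6).
The mode of a Gamma(a, b) with a ≥ 1 (shape–rate) is (a−1)/b = 19/6 ≈ 3.167.

λ̂_MAP = 3.167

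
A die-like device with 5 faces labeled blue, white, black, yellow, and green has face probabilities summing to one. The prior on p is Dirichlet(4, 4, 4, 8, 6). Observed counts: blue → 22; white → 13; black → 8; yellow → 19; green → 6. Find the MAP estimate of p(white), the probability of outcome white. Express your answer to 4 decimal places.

MAP estimate of p(white) = 0.1798

The posterior is Dirichlet(αᵢ + nᵢ) = Dirichlet(26, 17, 12, 27, 12).
For a Dirichlet(a₁,…,a_K) with all aᵢ > 1, the mode has j-th component (aⱼ − 1)/(Σaᵢ − K).
Here Σaᵢ = 94 and K = 5, so p(white) = (17 − 1)/(94 − 5) = 16/89 ≈ 0.1798.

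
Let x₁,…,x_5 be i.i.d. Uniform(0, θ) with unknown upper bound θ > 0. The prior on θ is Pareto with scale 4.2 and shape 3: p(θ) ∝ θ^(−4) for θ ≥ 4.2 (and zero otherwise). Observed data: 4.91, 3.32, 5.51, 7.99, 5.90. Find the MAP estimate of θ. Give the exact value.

θ̂_MAP = 7.99

The Uniform(0, θ) likelihood is θ^(−n) for θ ≥ max(xᵢ), zero otherwise. Here max(xᵢ) = 7.99.
Posterior ∝ θ^(−4) · θ^(−5) = θ^(−9) on θ ≥ max(4.2, 7.99) = 7.99.
This density is strictly decreasing in θ, so the posterior mode lies at the lower boundary of the support.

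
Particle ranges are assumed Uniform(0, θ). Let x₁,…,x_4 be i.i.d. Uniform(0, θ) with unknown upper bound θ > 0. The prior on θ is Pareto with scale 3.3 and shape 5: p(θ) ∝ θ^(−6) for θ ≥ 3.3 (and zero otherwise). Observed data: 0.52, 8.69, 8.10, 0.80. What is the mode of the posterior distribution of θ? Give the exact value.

The Uniform(0, θ) likelihood is θ^(−n) for θ ≥ max(xᵢ), zero otherwise. Here max(xᵢ) = 8.69.
Posterior ∝ θ^(−6) · θ^(−4) = θ^(−10) on θ ≥ max(3.3, 8.69) = 8.69.
This density is strictly decreasing in θ, so the posterior mode lies at the lower boundary of the support.

θ̂_MAP = 8.69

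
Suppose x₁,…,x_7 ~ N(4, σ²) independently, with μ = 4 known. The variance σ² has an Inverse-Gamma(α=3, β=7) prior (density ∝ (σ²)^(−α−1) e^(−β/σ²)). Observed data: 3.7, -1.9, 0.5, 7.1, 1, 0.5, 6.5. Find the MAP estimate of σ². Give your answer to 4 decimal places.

Sum of squared deviations about the known mean: SS = (3.7−4)² + (-1.9−4)² + (0.5−4)² + (7.1−4)² + (1−4)² + (0.5−4)² + (6.5−4)² = 84.26.
The Normal likelihood contributes (σ²)^(−n/2) exp(−SS/(2σ²)), so the posterior is Inverse-Gamma(α + n/2, β + SS/2) = Inverse-Gamma(6.5, 49.13).
The mode of Inverse-Gamma(a, b) is b/(a+1) = 49.13/7.5 ≈ 6.5507.

σ̂²_MAP = 6.5507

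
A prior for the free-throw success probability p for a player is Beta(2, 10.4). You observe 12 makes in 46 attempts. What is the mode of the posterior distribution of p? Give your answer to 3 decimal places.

p̂_MAP = 0.230

Prior: Beta(2, 10.4).
Data: 12 successes in 46 trials. The binomial likelihood contributes p^12(1−p)^34, so the posterior is Beta(2+12, 10.4+34) = Beta(14, 44.4).
For Beta(a, b) with a, b > 1 the mode is (a−1)/(a+b−2) = 13/56.4 ≈ 0.230.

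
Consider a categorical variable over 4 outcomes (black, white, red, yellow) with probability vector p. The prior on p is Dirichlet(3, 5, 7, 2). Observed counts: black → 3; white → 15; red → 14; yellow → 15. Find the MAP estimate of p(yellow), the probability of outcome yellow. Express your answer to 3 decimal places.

The posterior is Dirichlet(αᵢ + nᵢ) = Dirichlet(6, 20, 21, 17).
For a Dirichlet(a₁,…,a_K) with all aᵢ > 1, the mode has j-th component (aⱼ − 1)/(Σaᵢ − K).
Here Σaᵢ = 64 and K = 4, so p(yellow) = (17 − 1)/(64 − 4) = 16/60 ≈ 0.267.

MAP estimate of p(yellow) = 0.267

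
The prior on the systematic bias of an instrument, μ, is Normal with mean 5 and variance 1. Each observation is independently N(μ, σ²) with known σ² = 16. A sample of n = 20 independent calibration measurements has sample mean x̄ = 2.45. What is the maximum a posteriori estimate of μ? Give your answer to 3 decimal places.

n = 20, x̄ = 2.45.
For a Normal prior and Normal likelihood with known variance, the posterior is Normal; its mode equals its mean, the precision-weighted average.
Prior precision 1/σ₀² = 1/1 = 1; data precision n/σ² = 20/16 = 1.25.
μ̂ = (1·5 + 1.25·2.45) / (1 + 1.25) = 8.0625/2.25 = 43/12 ≈ 3.583.

μ̂_MAP = 3.583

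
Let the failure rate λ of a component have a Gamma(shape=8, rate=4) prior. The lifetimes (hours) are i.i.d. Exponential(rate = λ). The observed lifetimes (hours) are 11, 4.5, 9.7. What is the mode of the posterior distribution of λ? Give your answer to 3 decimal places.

λ̂_MAP = 0.342

The Exponential(rate=λ) likelihood is ∝ λ^n e^(−λΣtᵢ). Here n = 3 and Σtᵢ = 11 + 4.5 + 9.7 = 25.2.
Posterior ∝ λ^7e^(−4λ) · λ^3e^(−25.2λ) = λ^10e^(−29.2λ), i.e. Gamma(11, 29.2).
Mode = (a−1)/b = 10/29.2 ≈ 0.342.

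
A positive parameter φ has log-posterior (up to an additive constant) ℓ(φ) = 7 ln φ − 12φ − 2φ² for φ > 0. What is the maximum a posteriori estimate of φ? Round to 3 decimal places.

ℓ'(φ) = 7/φ − 12 − 4φ. Setting this to zero and multiplying by φ: 4φ² + 12φ − 7 = 0.
φ = (−12 + √(12² + 4·4·7)) / (2·4) = (−12 + √256) / 8 = (−12 + 16)/8 = 1/2.
ℓ''(φ) = −7/φ² − 4 < 0, confirming a maximum.

φ̂_MAP = 0.500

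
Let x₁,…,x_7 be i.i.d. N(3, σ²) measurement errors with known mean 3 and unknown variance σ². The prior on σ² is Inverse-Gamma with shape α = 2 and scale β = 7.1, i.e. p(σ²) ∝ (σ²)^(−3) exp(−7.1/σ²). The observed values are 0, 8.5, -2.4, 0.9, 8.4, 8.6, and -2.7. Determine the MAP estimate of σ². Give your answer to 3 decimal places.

Sum of squared deviations about the known mean: SS = (0−3)² + (8.5−3)² + (-2.4−3)² + (0.9−3)² + (8.4−3)² + (8.6−3)² + (-2.7−3)² = 165.83.
The Normal likelihood contributes (σ²)^(−n/2) exp(−SS/(2σ²)), so the posterior is Inverse-Gamma(α + n/2, β + SS/2) = Inverse-Gamma(5.5, 90.015).
The mode of Inverse-Gamma(a, b) is b/(a+1) = 90.015/6.5 ≈ 13.848.

σ̂²_MAP = 13.848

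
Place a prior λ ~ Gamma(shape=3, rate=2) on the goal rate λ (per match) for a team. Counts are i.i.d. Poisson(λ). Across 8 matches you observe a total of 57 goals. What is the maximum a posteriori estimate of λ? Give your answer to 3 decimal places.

Σxᵢ = 57, n = 8.
Posterior ∝ λ^2e^(−2λ) · λ^57e^(−8λ) = λ^59e^(−10λ), i.e. Gamma(shape=60, rate=10).
The mode of a Gamma(a, b) with a ≥ 1 (shape–rate) is (a−1)/b = 59/10 ≈ 5.900.

λ̂_MAP = 5.900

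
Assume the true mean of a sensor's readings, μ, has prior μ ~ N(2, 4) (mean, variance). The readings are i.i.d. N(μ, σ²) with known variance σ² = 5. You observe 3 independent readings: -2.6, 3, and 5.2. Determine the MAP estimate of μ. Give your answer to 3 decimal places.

n = 3; x̄ = ((-2.6) + 3 + 5.2)/3 = 5.6/3 = 28/15 ≈ 1.8667.
For a Normal prior and Normal likelihood with known variance, the posterior is Normal; its mode equals its mean, the precision-weighted average.
Prior precision 1/σ₀² = 1/4 = 0.25; data precision n/σ² = 3/5 = 0.6.
μ̂ = (0.25·2 + 0.6·(28/15)) / (0.25 + 0.6) = 1.62/0.85 = 162/85 ≈ 1.906.

μ̂_MAP = 1.906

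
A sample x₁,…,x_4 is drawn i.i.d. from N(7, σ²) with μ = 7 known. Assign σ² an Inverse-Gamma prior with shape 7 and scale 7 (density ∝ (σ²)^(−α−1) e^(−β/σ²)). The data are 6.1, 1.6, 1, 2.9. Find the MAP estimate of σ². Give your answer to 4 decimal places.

σ̂²_MAP = 4.8390

Sum of squared deviations about the known mean: SS = (6.1−7)² + (1.6−7)² + (1−7)² + (2.9−7)² = 82.78.
The Normal likelihood contributes (σ²)^(−n/2) exp(−SS/(2σ²)), so the posterior is Inverse-Gamma(α + n/2, β + SS/2) = Inverse-Gamma(9, 48.39).
The mode of Inverse-Gamma(a, b) is b/(a+1) = 48.39/10 ≈ 4.8390.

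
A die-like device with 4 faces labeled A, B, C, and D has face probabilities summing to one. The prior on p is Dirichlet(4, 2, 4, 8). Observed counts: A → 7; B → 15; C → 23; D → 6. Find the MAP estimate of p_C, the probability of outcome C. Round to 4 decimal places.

The posterior is Dirichlet(αᵢ + nᵢ) = Dirichlet(11, 17, 27, 14).
For a Dirichlet(a₁,…,a_K) with all aᵢ > 1, the mode has j-th component (aⱼ − 1)/(Σaᵢ − K).
Here Σaᵢ = 69 and K = 4, so p_C = (27 − 1)/(69 − 4) = 26/65 ≈ 0.4000.

MAP estimate of p_C = 0.4000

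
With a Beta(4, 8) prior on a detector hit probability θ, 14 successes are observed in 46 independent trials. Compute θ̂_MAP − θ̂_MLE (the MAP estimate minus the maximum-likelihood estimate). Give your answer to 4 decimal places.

MAP − MLE = -0.0008

Posterior is Beta(18, 40); MAP = (18−1)/(58−2) = 17/56 ≈ 0.30357.
MLE ignores the prior: θ̂_MLE = k/n = 14/46 ≈ 0.30435.
Difference = 17/56 − 14/46 = -1/1288 ≈ -0.0008.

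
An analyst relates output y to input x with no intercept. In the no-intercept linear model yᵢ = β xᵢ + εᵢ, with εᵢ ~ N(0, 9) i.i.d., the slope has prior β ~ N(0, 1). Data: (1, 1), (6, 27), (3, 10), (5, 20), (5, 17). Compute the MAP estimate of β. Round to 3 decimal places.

β̂_MAP = 3.600

log p(β | y) = −Σ(yᵢ − βxᵢ)²/(2·9) − β²/(2·1) + const.
Setting the derivative to zero: Σxᵢ(yᵢ − βxᵢ)/9 − β/1 = 0, so β = Σxᵢyᵢ / (Σxᵢ² + σ²/τ²).
Σxᵢyᵢ = 1·1 + 6·27 + 3·10 + 5·20 + 5·17 = 378; Σxᵢ² = 96; σ²/τ² = 9.
β̂_MAP = 378 / (96 + 9) = 378/105 ≈ 3.600.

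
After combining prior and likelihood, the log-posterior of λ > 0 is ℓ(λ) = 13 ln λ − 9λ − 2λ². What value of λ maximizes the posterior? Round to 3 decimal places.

λ̂_MAP = 1.000

ℓ'(λ) = 13/λ − 9 − 4λ. Setting this to zero and multiplying by λ: 4λ² + 9λ − 13 = 0.
λ = (−9 + √(9² + 4·4·13)) / (2·4) = (−9 + √289) / 8 = (−9 + 17)/8 = 1.
ℓ''(λ) = −13/λ² − 4 < 0, confirming a maximum.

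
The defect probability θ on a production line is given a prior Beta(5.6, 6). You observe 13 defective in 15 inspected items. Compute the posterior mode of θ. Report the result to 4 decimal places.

θ̂_MAP = 0.7154

Prior: Beta(5.6, 6).
Data: 13 successes in 15 trials. The binomial likelihood contributes θ^13(1−θ)^2, so the posterior is Beta(5.6+13, 6+2) = Beta(18.6, 8).
For Beta(a, b) with a, b > 1 the mode is (a−1)/(a+b−2) = 17.6/24.6 ≈ 0.7154.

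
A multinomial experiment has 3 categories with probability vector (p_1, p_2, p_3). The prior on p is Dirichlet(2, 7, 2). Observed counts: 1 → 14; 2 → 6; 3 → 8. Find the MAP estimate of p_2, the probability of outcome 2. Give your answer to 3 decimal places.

MAP estimate: 0.333

The posterior is Dirichlet(αᵢ + nᵢ) = Dirichlet(16, 13, 10).
For a Dirichlet(a₁,…,a_K) with all aᵢ > 1, the mode has j-th component (aⱼ − 1)/(Σaᵢ − K).
Here Σaᵢ = 39 and K = 3, so p_2 = (13 − 1)/(39 − 3) = 12/36 ≈ 0.333.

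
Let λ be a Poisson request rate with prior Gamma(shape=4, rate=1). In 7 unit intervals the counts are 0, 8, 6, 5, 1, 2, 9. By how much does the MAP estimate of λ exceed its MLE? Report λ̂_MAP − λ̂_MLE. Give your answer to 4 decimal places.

Σxᵢ = 31. Posterior is Gamma(35, 8); MAP = (35−1)/8 = 34/8 ≈ 4.25000.
MLE = x̄ = 31/7 ≈ 4.42857.
Difference = 34/8 − 31/7 = -5/28 ≈ -0.1786.

MAP − MLE = -0.1786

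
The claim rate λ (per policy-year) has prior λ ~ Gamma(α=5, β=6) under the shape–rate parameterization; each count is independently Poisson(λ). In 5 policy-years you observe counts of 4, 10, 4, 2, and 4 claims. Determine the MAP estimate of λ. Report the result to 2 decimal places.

λ̂_MAP = 2.55

Σxᵢ = 4+10+4+2+4 = 24, with n = 5.
Posterior ∝ λ^4e^(−6λ) · λ^24e^(−5λ) = λ^28e^(−11λ), i.e. Gamma(shape=29, rate=11).
The mode of a Gamma(a, b) with a ≥ 1 (shape–rate) is (a−1)/b = 28/11 ≈ 2.55.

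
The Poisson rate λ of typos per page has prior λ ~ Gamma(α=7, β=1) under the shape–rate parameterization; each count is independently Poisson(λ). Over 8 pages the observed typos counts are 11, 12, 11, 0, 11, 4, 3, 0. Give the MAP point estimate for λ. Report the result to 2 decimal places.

Σxᵢ = 11+12+11+0+11+4+3+0 = 52, with n = 8.
Posterior ∝ λ^6e^(−1λ) · λ^52e^(−8λ) = λ^58e^(−9λ), i.e. Gamma(shape=59, rate=9).
The mode of a Gamma(a, b) with a ≥ 1 (shape–rate) is (a−1)/b = 58/9 ≈ 6.44.

λ̂_MAP = 6.44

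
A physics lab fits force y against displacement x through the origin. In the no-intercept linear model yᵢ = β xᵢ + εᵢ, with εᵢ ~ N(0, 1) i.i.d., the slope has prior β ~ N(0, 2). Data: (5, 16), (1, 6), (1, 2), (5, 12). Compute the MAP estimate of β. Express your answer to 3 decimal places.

β̂_MAP = 2.819

log p(β | y) = −Σ(yᵢ − βxᵢ)²/(2·1) − β²/(2·2) + const.
Setting the derivative to zero: Σxᵢ(yᵢ − βxᵢ)/1 − β/2 = 0, so β = Σxᵢyᵢ / (Σxᵢ² + σ²/τ²).
Σxᵢyᵢ = 5·16 + 1·6 + 1·2 + 5·12 = 148; Σxᵢ² = 52; σ²/τ² = 0.5.
β̂_MAP = 148 / (52 + 0.5) = 148/52.5 ≈ 2.819.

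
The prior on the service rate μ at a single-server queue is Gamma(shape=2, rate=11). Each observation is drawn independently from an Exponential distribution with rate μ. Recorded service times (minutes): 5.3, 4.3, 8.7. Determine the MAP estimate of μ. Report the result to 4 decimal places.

The Exponential(rate=μ) likelihood is ∝ μ^n e^(−μΣtᵢ). Here n = 3 and Σtᵢ = 5.3 + 4.3 + 8.7 = 18.3.
Posterior ∝ μe^(−11μ) · μ^3e^(−18.3μ) = μ^4e^(−29.3μ), i.e. Gamma(5, 29.3).
Mode = (a−1)/b = 4/29.3 ≈ 0.1365.

μ̂_MAP = 0.1365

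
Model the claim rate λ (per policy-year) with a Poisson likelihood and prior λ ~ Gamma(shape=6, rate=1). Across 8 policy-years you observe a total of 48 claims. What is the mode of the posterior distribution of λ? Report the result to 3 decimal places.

λ̂_MAP = 5.889

Σxᵢ = 48, n = 8.
Posterior ∝ λ^5e^(−1λ) · λ^48e^(−8λ) = λ^53e^(−9λ), i.e. Gamma(shape=54, rate=9).
The mode of a Gamma(a, b) with a ≥ 1 (shape–rate) is (a−1)/b = 53/9 ≈ 5.889.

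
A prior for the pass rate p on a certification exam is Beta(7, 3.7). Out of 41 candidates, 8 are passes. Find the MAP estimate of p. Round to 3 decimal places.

p̂_MAP = 0.282

Prior: Beta(7, 3.7).
Data: 8 successes in 41 trials. The binomial likelihood contributes p^8(1−p)^33, so the posterior is Beta(7+8, 3.7+33) = Beta(15, 36.7).
For Beta(a, b) with a, b > 1 the mode is (a−1)/(a+b−2) = 14/49.7 ≈ 0.282.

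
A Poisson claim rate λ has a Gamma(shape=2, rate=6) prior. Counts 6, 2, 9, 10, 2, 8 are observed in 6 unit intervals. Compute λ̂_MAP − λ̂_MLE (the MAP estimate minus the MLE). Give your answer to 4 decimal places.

MAP − MLE = -3.0000

Σxᵢ = 37. Posterior is Gamma(39, 12); MAP = (39−1)/12 = 38/12 ≈ 3.16667.
MLE = x̄ = 37/6 ≈ 6.16667.
Difference = 38/12 − 37/6 = -3 ≈ -3.0000.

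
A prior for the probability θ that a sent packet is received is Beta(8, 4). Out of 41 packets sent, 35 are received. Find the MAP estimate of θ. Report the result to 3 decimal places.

Prior: Beta(8, 4).
Data: 35 successes in 41 trials. The binomial likelihood contributes θ^35(1−θ)^6, so the posterior is Beta(8+35, 4+6) = Beta(43, 10).
For Beta(a, b) with a, b > 1 the mode is (a−1)/(a+b−2) = 42/51 ≈ 0.824.

θ̂_MAP = 0.824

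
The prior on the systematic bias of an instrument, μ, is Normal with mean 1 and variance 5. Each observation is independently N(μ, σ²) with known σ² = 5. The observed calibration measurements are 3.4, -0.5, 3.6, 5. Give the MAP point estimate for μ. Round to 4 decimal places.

μ̂_MAP = 2.5000

n = 4; x̄ = (3.4 + (-0.5) + 3.6 + 5)/4 = 11.5/4 = 2.875.
For a Normal prior and Normal likelihood with known variance, the posterior is Normal; its mode equals its mean, the precision-weighted average.
Prior precision 1/σ₀² = 1/5 = 0.2; data precision n/σ² = 4/5 = 0.8.
μ̂ = (0.2·1 + 0.8·2.875) / (0.2 + 0.8) = 2.5/1 = 2.5000.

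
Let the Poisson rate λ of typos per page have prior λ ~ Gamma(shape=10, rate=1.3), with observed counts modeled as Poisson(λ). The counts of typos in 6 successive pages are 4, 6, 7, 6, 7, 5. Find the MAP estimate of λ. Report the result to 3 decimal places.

Σxᵢ = 4+6+7+6+7+5 = 35, with n = 6.
Posterior ∝ λ^9e^(−1.3λ) · λ^35e^(−6λ) = λ^44e^(−7.3λ), i.e. Gamma(shape=45, rate=7.3).
The mode of a Gamma(a, b) with a ≥ 1 (shape–rate) is (a−1)/b = 44/7.3 ≈ 6.027.

λ̂_MAP = 6.027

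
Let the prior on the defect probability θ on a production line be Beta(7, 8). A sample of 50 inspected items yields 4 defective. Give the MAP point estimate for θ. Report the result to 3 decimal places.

θ̂_MAP = 0.159

Prior: Beta(7, 8).
Data: 4 successes in 50 trials. The binomial likelihood contributes θ^4(1−θ)^46, so the posterior is Beta(7+4, 8+46) = Beta(11, 54).
For Beta(a, b) with a, b > 1 the mode is (a−1)/(a+b−2) = 10/63 ≈ 0.159.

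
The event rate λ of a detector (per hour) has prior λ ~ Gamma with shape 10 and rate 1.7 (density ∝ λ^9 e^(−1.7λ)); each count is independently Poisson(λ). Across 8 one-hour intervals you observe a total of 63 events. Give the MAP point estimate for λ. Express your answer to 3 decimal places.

Σxᵢ = 63, n = 8.
Posterior ∝ λ^9e^(−1.7λ) · λ^63e^(−8λ) = λ^72e^(−9.7λ), i.e. Gamma(shape=73, rate=9.7).
The mode of a Gamma(a, b) with a ≥ 1 (shape–rate) is (a−1)/b = 72/9.7 ≈ 7.423.

λ̂_MAP = 7.423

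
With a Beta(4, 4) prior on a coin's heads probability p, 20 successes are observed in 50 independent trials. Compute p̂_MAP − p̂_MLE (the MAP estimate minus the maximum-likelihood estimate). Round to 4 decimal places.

MAP − MLE = 0.0107

Posterior is Beta(24, 34); MAP = (24−1)/(58−2) = 23/56 ≈ 0.41071.
MLE ignores the prior: p̂_MLE = k/n = 20/50 ≈ 0.40000.
Difference = 23/56 − 20/50 = 3/280 ≈ 0.0107.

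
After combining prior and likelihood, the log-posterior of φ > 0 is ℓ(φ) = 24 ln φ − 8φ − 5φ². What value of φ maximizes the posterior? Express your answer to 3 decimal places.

φ̂_MAP = 1.200

ℓ'(φ) = 24/φ − 8 − 10φ. Setting this to zero and multiplying by φ: 10φ² + 8φ − 24 = 0.
φ = (−8 + √(8² + 4·10·24)) / (2·10) = (−8 + √1024) / 20 = (−8 + 32)/20 = 6/5.
ℓ''(φ) = −24/φ² − 10 < 0, confirming a maximum.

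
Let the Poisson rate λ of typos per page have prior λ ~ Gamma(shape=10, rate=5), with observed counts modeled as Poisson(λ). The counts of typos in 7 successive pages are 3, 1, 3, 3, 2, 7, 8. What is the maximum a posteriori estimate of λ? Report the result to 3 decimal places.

Σxᵢ = 3+1+3+3+2+7+8 = 27, with n = 7.
Posterior ∝ λ^9e^(−5λ) · λ^27e^(−7λ) = λ^36e^(−12λ), i.e. Gamma(shape=37, rate=12).
The mode of a Gamma(a, b) with a ≥ 1 (shape–rate) is (a−1)/b = 36/12 ≈ 3.000.

λ̂_MAP = 3.000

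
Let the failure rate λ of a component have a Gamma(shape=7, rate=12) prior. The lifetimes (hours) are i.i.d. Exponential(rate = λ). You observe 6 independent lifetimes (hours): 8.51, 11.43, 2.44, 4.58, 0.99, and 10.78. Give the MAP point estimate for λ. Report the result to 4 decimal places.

The Exponential(rate=λ) likelihood is ∝ λ^n e^(−λΣtᵢ). Here n = 6 and Σtᵢ = 8.51 + 11.43 + 2.44 + 4.58 + 0.99 + 10.78 = 38.73.
Posterior ∝ λ^6e^(−12λ) · λ^6e^(−38.73λ) = λ^12e^(−50.73λ), i.e. Gamma(13, 50.73).
Mode = (a−1)/b = 12/50.73 ≈ 0.2365.

λ̂_MAP = 0.2365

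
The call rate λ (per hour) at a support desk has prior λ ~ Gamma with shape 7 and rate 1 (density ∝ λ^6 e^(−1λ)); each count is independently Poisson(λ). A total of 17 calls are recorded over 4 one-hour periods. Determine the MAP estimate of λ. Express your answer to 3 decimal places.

λ̂_MAP = 4.600

Σxᵢ = 17, n = 4.
Posterior ∝ λ^6e^(−1λ) · λ^17e^(−4λ) = λ^23e^(−5λ), i.e. Gamma(shape=24, rate=5).
The mode of a Gamma(a, b) with a ≥ 1 (shape–rate) is (a−1)/b = 23/5 ≈ 4.600.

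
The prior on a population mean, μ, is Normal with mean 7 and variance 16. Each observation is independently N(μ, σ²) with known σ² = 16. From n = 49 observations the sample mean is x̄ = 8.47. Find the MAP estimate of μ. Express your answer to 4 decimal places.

μ̂_MAP = 8.4406

n = 49, x̄ = 8.47.
For a Normal prior and Normal likelihood with known variance, the posterior is Normal; its mode equals its mean, the precision-weighted average.
Prior precision 1/σ₀² = 1/16 = 0.0625; data precision n/σ² = 49/16 = 3.0625.
μ̂ = (0.0625·7 + 3.0625·8.47) / (0.0625 + 3.0625) = 26.376875/3.125 = 8.4406.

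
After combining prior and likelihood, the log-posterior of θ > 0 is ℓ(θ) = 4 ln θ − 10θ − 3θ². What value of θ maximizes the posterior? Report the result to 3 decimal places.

θ̂_MAP = 0.333

ℓ'(θ) = 4/θ − 10 − 6θ. Setting this to zero and multiplying by θ: 6θ² + 10θ − 4 = 0.
θ = (−10 + √(10² + 4·6·4)) / (2·6) = (−10 + √196) / 12 = (−10 + 14)/12 = 1/3.
ℓ''(θ) = −4/θ² − 6 < 0, confirming a maximum.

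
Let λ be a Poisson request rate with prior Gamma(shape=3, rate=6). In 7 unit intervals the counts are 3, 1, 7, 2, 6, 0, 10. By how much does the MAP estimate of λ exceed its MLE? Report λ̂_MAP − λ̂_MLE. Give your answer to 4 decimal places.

Σxᵢ = 29. Posterior is Gamma(32, 13); MAP = (32−1)/13 = 31/13 ≈ 2.38462.
MLE = x̄ = 29/7 ≈ 4.14286.
Difference = 31/13 − 29/7 = -160/91 ≈ -1.7582.

MAP − MLE = -1.7582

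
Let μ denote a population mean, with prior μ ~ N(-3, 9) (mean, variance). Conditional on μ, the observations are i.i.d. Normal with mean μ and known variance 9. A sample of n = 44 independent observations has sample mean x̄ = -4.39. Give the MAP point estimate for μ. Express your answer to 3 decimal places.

n = 44, x̄ = -4.39.
For a Normal prior and Normal likelihood with known variance, the posterior is Normal; its mode equals its mean, the precision-weighted average.
Prior precision 1/σ₀² = 1/9; data precision n/σ² = 44/9.
μ̂ = ((1/9)·(-3) + (44/9)·(-4.39)) / (1/9 + 44/9) = (-4904/225)/5 = -4904/1125 ≈ -4.359.

μ̂_MAP = -4.359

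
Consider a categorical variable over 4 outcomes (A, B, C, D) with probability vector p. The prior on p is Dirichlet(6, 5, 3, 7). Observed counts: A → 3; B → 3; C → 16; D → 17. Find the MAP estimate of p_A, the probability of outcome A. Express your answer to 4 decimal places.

MAP estimate of p_A = 0.1429

The posterior is Dirichlet(αᵢ + nᵢ) = Dirichlet(9, 8, 19, 24).
For a Dirichlet(a₁,…,a_K) with all aᵢ > 1, the mode has j-th component (aⱼ − 1)/(Σaᵢ − K).
Here Σaᵢ = 60 and K = 4, so p_A = (9 − 1)/(60 − 4) = 8/56 ≈ 0.1429.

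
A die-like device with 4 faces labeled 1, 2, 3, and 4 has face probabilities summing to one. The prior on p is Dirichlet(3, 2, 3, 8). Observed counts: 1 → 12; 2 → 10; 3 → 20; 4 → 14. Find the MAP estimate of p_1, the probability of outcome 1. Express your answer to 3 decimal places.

The posterior is Dirichlet(αᵢ + nᵢ) = Dirichlet(15, 12, 23, 22).
For a Dirichlet(a₁,…,a_K) with all aᵢ > 1, the mode has j-th component (aⱼ − 1)/(Σaᵢ − K).
Here Σaᵢ = 72 and K = 4, so p_1 = (15 − 1)/(72 − 4) = 14/68 ≈ 0.206.

MAP estimate: 0.206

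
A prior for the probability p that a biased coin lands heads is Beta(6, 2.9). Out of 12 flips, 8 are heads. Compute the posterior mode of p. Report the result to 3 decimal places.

p̂_MAP = 0.688

Prior: Beta(6, 2.9).
Data: 8 successes in 12 trials. The binomial likelihood contributes p^8(1−p)^4, so the posterior is Beta(6+8, 2.9+4) = Beta(14, 6.9).
For Beta(a, b) with a, b > 1 the mode is (a−1)/(a+b−2) = 13/18.9 ≈ 0.688.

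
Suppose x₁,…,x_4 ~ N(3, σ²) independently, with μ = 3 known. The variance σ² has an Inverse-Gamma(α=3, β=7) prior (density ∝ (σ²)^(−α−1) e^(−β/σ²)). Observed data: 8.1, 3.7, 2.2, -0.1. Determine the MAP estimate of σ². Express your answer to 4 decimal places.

σ̂²_MAP = 4.2292

Sum of squared deviations about the known mean: SS = (8.1−3)² + (3.7−3)² + (2.2−3)² + (-0.1−3)² = 36.75.
The Normal likelihood contributes (σ²)^(−n/2) exp(−SS/(2σ²)), so the posterior is Inverse-Gamma(α + n/2, β + SS/2) = Inverse-Gamma(5, 25.375).
The mode of Inverse-Gamma(a, b) is b/(a+1) = 25.375/6 ≈ 4.2292.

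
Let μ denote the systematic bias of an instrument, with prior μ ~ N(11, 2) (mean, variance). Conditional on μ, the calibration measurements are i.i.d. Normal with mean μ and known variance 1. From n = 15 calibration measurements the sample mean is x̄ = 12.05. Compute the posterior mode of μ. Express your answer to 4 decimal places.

n = 15, x̄ = 12.05.
For a Normal prior and Normal likelihood with known variance, the posterior is Normal; its mode equals its mean, the precision-weighted average.
Prior precision 1/σ₀² = 1/2 = 0.5; data precision n/σ² = 15/1 = 15.
μ̂ = (0.5·11 + 15·12.05) / (0.5 + 15) = 186.25/15.5 = 745/62 ≈ 12.0161.

μ̂_MAP = 12.0161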